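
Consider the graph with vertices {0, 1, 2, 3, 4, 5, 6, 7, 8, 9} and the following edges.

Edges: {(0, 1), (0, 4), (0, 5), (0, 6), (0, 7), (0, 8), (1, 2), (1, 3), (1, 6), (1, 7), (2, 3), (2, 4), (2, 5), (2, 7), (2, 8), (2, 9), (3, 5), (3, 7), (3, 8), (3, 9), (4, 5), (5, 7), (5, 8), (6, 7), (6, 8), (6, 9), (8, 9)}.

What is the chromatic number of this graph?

4

2, 3, 5, 7 are pairwise adjacent (a clique of size 4), so at least 4 colors are needed.
A valid assignment using 4 colors: 0=red, 1=green, 2=red, 3=yellow, 4=blue, 5=green, 6=yellow, 7=blue, 8=blue, 9=green. No two adjacent vertices share a color.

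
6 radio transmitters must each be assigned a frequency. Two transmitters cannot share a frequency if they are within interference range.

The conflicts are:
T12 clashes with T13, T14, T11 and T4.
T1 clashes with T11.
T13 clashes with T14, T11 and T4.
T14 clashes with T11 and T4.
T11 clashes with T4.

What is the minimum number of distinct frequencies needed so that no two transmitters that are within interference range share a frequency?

T12, T13, T14, T11, T4 all conflict with each other, so at least 5 frequencies are needed.
5 frequencies suffice: frequency 1 → {T11}; frequency 2 → {T1, T4}; frequency 3 → {T12}; frequency 4 → {T13}; frequency 5 → {T14}. Every pair that conflicts lands in different frequencies.

5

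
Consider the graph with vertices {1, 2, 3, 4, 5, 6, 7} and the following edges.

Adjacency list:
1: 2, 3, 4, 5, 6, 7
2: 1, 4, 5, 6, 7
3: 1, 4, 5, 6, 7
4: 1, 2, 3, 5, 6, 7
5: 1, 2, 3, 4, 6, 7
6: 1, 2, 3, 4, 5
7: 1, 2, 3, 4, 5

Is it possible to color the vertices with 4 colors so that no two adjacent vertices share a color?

1, 3, 4, 5, 7 are mutually adjacent (a clique of size 5), so at least 5 colors are needed.
So 4 colors are not enough.

No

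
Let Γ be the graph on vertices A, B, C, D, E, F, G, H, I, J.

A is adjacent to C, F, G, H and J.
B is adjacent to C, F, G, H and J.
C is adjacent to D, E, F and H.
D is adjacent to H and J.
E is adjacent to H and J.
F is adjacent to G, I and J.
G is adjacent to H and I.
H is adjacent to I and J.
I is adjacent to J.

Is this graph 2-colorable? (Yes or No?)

B, C, F are mutually adjacent, so at least 3 colors are needed.
So 2 colors are not enough.

No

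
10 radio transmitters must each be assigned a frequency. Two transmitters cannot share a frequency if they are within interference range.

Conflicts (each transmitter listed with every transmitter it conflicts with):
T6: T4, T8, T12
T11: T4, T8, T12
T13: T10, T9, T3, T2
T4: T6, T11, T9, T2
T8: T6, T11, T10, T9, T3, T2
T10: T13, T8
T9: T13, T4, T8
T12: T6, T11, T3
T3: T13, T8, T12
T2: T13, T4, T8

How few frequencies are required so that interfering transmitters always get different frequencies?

T6 and T4 conflict, so at least 2 frequencies are needed.
2 frequencies suffice: frequency 1 → {T13, T4, T8, T12}; frequency 2 → {T6, T11, T10, T9, T3, T2}. Every pair that conflicts lands in different frequencies.

2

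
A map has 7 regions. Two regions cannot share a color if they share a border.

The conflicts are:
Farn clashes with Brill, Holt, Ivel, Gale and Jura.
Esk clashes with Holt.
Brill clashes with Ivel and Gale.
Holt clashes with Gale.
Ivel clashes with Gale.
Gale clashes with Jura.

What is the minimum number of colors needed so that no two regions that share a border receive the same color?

Farn, Brill, Ivel, Gale are mutually in conflict, so at least 4 colors are needed.
A valid assignment using 4 colors: Farn=1, Esk=1, Brill=4, Holt=3, Ivel=3, Gale=2, Jura=3. Each listed conflict is separated.

4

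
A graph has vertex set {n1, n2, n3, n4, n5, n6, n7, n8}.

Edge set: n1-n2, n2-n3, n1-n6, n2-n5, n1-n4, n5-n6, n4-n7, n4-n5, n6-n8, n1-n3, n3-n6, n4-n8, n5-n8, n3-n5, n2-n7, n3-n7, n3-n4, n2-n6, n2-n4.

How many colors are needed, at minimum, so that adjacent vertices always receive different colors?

4

n1, n2, n3, n6 are mutually adjacent (a clique of size 4), so at least 4 colors are needed.
A valid assignment using 4 colors: n1=Y, n2=R, n3=G, n4=B, n5=Y, n6=B, n7=Y, n8=R. Every edge joins two different colors.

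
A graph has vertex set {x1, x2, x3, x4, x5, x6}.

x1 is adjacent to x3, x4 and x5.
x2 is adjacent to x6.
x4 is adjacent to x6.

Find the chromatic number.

x1 and x4 are adjacent, so at least 2 colors are needed.
2 colors suffice: x1=R, x2=B, x3=B, x4=B, x5=B, x6=R. Every edge joins two different colors.

2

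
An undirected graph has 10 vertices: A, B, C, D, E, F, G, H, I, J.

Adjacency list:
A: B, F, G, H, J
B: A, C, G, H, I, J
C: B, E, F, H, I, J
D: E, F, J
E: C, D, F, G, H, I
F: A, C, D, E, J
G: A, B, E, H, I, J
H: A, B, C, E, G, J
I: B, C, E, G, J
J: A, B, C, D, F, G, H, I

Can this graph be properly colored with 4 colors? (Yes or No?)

No

A, B, G, H, J form a clique, so at least 5 colors are needed.
So 4 colors are not enough.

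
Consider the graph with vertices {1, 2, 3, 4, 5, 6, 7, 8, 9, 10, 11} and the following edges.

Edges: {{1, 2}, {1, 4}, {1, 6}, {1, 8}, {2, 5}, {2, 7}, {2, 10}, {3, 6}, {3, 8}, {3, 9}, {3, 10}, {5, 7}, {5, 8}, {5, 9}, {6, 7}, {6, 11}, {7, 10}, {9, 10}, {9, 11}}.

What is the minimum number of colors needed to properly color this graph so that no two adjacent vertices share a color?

3

3, 9, 10 are mutually adjacent, so at least 3 colors are needed.
One proper 3-coloring: 1=b, 2=a, 3=b, 4=a, 5=c, 6=a, 7=b, 8=a, 9=a, 10=c, 11=b. Every edge joins two different colors.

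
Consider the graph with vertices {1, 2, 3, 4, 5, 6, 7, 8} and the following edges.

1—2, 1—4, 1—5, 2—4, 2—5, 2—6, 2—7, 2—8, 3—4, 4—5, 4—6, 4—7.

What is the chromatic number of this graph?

4

1, 2, 4, 5 are pairwise adjacent (a clique of size 4), so at least 4 colors are needed.
4 colors suffice: color a → {4, 8}; color b → {2, 3}; color c → {1, 6, 7}; color d → {5}. Each edge has distinct colors on its endpoints.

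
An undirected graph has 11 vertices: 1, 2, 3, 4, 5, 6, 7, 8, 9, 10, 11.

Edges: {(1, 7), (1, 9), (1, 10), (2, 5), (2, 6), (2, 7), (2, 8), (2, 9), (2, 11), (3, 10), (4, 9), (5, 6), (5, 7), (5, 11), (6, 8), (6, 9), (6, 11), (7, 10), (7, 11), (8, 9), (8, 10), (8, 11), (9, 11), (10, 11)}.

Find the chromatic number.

2, 6, 8, 9, 11 are mutually adjacent (a clique of size 5), so at least 5 colors are needed.
5 colors suffice: color red → {1, 3, 4, 11}; color blue → {7, 9}; color green → {2, 10}; color yellow → {6}; color purple → {5, 8}. No two adjacent vertices share a color.

5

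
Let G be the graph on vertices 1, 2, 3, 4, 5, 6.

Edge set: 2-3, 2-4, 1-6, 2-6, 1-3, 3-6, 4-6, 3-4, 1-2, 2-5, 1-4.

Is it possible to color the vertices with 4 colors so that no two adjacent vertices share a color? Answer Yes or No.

No

1, 2, 3, 4, 6 are pairwise adjacent (a clique of size 5), so at least 5 colors are needed.
So 4 colors are not enough.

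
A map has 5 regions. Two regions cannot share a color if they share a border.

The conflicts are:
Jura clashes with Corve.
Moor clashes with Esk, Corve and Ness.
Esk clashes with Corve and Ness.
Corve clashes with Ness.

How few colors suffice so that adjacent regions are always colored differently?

4

Moor, Esk, Corve, Ness all conflict with each other, so at least 4 colors are needed.
4 colors suffice: color 1 → {Corve}; color 2 → {Jura, Esk}; color 3 → {Moor}; color 4 → {Ness}. Every pair that conflicts lands in different colors.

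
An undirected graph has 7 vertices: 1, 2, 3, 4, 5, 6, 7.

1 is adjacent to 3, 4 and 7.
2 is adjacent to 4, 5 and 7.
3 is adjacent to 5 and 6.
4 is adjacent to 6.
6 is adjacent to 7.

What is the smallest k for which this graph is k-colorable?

The cycle 3-1-7-2-5-3 has odd length 5, so it cannot be 2-colored; at least 3 colors are needed.
3 colors suffice: color a → {3, 4, 7}; color b → {1, 2, 6}; color c → {5}. No two adjacent vertices share a color.

3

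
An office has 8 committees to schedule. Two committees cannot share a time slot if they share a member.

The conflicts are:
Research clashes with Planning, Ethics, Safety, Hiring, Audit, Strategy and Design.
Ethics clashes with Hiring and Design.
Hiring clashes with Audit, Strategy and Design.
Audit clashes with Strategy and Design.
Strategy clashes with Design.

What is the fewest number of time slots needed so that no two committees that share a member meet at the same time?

Research, Hiring, Audit, Strategy, Design all conflict with each other, so at least 5 time slots are needed.
A valid assignment using 5 time slots: Research=1, Planning=2, Ethics=4, Safety=2, Hiring=3, Audit=4, Strategy=5, Design=2. Every pair that conflicts lands in different time slots.

5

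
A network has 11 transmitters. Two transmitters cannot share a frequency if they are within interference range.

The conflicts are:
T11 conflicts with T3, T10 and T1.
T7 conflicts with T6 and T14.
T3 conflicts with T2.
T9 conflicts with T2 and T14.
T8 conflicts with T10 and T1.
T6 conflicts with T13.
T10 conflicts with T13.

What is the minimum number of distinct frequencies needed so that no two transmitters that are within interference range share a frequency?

3

The cycle T11-T10-T13-T6-T7-T14-T9-T2-T3-T11 has odd length 9, so it cannot be 2-colored; at least 3 frequencies are needed.
3 frequencies suffice: frequency 1 → {T11, T7, T2, T8, T13}; frequency 2 → {T3, T6, T10, T1, T14}; frequency 3 → {T9}. No two conflicting transmitters share a frequency.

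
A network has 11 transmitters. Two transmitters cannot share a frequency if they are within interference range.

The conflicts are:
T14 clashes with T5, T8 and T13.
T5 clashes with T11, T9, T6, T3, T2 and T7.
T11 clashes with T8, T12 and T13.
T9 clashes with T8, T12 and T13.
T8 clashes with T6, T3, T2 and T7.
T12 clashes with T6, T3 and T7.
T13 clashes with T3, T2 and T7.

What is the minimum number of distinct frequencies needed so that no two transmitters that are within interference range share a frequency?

T8 and T3 conflict, so at least 2 frequencies are needed.
2 frequencies suffice: T14=2, T5=1, T11=2, T9=2, T8=1, T12=1, T13=1, T6=2, T3=2, T2=2, T7=2. Every pair that conflicts lands in different frequencies.

2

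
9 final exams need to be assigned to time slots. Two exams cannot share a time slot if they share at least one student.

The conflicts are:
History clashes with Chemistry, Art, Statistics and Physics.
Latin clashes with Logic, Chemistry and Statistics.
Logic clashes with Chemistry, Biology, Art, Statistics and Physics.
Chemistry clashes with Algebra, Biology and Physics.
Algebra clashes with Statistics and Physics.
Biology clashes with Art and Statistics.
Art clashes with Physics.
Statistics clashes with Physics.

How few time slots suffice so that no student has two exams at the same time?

Latin, Logic, Statistics all conflict with each other, so at least 3 time slots are needed.
3 time slots suffice: History=2, Latin=3, Logic=2, Chemistry=1, Algebra=2, Biology=3, Art=1, Statistics=1, Physics=3. Every pair that conflicts lands in different time slots.

3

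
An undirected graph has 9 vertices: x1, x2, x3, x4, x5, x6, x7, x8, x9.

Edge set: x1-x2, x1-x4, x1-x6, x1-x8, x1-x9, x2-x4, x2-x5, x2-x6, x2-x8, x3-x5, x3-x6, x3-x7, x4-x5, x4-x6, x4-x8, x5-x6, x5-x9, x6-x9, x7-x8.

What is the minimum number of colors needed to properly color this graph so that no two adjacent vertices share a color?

4

x1, x2, x4, x8 are pairwise adjacent (a clique of size 4), so at least 4 colors are needed.
4 colors suffice: color 1 → {x6, x8}; color 2 → {x1, x5, x7}; color 3 → {x2, x3, x9}; color 4 → {x4}. No two adjacent vertices share a color.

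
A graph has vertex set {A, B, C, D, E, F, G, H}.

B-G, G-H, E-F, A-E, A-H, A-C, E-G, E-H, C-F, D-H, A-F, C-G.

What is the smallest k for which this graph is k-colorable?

3

A, E, H are mutually adjacent, so at least 3 colors are needed.
3 colors suffice: color red → {A, D, G}; color blue → {B, C, E}; color green → {F, H}. No two adjacent vertices share a color.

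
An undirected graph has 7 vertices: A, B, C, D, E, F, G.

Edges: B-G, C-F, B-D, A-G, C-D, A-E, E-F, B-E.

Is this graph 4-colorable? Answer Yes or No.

The chromatic number is 3. The cycle C-F-E-B-D-C has odd length 5, so it cannot be 2-colored; at least 3 colors are needed.
3 colors suffice: A=1, B=1, C=1, D=2, E=2, F=3, G=2.
Since 4 ≥ 3, a proper 4-coloring certainly exists.

Yes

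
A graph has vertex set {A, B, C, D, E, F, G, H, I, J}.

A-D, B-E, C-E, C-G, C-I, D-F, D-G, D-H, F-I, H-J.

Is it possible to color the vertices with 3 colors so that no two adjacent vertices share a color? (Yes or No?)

The chromatic number is 3. The cycle I-F-D-G-C-I has odd length 5, so it cannot be 2-colored; at least 3 colors are needed.
A valid assignment using 3 colors: A=2, B=1, C=1, D=1, E=2, F=2, G=2, H=2, I=3, J=1.
That is already a proper 3-coloring.

Yes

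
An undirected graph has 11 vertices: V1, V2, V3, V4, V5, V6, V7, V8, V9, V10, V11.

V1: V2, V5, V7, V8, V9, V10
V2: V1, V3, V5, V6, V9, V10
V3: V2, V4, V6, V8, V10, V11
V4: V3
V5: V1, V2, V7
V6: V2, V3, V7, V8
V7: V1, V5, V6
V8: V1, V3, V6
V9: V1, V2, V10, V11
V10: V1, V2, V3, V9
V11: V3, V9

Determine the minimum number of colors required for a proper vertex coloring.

V1, V2, V9, V10 are mutually adjacent (a clique of size 4), so at least 4 colors are needed.
4 colors suffice: color 1 → {V1, V3}; color 2 → {V2, V4, V7, V8, V11}; color 3 → {V5, V6, V10}; color 4 → {V9}. Every edge joins two different colors.

4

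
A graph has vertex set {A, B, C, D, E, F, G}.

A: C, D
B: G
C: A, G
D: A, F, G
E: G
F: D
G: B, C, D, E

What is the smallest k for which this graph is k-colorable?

2

D and G are adjacent, so at least 2 colors are needed.
2 colors suffice: color 1 → {A, F, G}; color 2 → {B, C, D, E}. Each edge has distinct colors on its endpoints.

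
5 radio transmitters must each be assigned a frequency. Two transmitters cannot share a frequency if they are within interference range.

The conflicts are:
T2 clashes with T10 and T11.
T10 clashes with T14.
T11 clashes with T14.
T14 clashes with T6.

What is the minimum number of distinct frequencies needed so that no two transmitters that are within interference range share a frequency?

2

T11 and T14 conflict, so at least 2 frequencies are needed.
2 frequencies suffice: frequency 1 → {T2, T14}; frequency 2 → {T10, T11, T6}. Every pair that conflicts lands in different frequencies.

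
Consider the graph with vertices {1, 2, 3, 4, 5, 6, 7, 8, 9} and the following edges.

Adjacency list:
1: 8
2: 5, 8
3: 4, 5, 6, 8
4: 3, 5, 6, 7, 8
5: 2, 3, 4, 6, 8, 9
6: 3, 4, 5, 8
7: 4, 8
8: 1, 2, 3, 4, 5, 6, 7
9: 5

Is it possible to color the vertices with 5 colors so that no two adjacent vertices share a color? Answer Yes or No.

Yes

The chromatic number is 5. 3, 4, 5, 6, 8 form a clique, so at least 5 colors are needed.
One proper 5-coloring: 1=blue, 2=green, 3=purple, 4=green, 5=blue, 6=yellow, 7=blue, 8=red, 9=red.
That is already a proper 5-coloring.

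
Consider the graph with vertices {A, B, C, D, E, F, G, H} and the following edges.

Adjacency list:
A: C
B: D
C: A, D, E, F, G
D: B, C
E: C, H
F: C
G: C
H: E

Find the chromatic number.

A and C are adjacent, so at least 2 colors are needed.
A valid assignment using 2 colors: A=2, B=1, C=1, D=2, E=2, F=2, G=2, H=1. Each edge has distinct colors on its endpoints.

2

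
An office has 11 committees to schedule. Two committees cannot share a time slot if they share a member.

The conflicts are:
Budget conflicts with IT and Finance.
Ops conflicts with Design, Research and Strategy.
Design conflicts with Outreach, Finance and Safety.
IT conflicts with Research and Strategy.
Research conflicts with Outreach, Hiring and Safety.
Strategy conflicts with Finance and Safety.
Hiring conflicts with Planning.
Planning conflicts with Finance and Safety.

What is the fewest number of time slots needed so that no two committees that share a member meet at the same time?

2

Strategy and Finance conflict, so at least 2 time slots are needed.
2 time slots suffice: time slot 1 → {Budget, Design, Research, Strategy, Planning}; time slot 2 → {Ops, IT, Outreach, Hiring, Finance, Safety}. Every pair that conflicts lands in different time slots.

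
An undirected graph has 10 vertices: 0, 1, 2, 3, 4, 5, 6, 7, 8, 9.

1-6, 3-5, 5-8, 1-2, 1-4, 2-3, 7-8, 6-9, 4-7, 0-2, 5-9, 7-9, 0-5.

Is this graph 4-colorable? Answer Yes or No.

The chromatic number is 3. The cycle 7-9-6-1-4-7 has odd length 5, so it cannot be 2-colored; at least 3 colors are needed.
3 colors suffice: 0=blue, 1=blue, 2=red, 3=blue, 4=green, 5=red, 6=red, 7=red, 8=blue, 9=blue.
Since 4 ≥ 3, a proper 4-coloring certainly exists.

Yes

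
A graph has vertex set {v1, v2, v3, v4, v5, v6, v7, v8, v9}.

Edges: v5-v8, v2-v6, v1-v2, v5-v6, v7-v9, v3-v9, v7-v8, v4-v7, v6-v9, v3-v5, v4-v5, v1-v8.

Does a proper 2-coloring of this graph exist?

The cycle v3-v5-v8-v7-v9-v3 has odd length 5, so it cannot be 2-colored; at least 3 colors are needed.
So 2 colors are not enough.

No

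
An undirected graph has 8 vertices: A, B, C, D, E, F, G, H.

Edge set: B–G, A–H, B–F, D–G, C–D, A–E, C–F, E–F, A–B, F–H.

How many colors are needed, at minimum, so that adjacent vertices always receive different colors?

The cycle C-F-B-G-D-C has odd length 5, so it cannot be 2-colored; at least 3 colors are needed.
3 colors suffice: A=red, B=blue, C=blue, D=green, E=blue, F=red, G=red, H=blue. Each edge has distinct colors on its endpoints.

3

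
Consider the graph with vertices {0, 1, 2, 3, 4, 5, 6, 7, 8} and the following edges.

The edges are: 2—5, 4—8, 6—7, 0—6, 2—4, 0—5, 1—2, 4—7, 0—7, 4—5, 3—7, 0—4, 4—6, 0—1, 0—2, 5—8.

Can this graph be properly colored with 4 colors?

Yes

The chromatic number is 4. 0, 2, 4, 5 are pairwise adjacent (a clique of size 4), so at least 4 colors are needed.
A valid assignment using 4 colors: 0=a, 1=b, 2=c, 3=a, 4=b, 5=d, 6=d, 7=c, 8=a.
That is already a proper 4-coloring.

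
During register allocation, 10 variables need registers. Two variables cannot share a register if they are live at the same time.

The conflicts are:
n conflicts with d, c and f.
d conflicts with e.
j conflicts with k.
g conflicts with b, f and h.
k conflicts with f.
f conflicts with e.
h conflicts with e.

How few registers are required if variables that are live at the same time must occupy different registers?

f and e conflict, so at least 2 registers are needed.
2 registers suffice: n=2, d=1, j=1, g=2, b=1, c=1, k=2, f=1, h=1, e=2. Every pair that conflicts lands in different registers.

2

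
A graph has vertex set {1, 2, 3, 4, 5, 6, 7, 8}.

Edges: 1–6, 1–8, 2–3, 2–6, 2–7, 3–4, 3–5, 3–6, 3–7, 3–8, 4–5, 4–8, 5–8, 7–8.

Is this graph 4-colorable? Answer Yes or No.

Yes

The chromatic number is 4. 3, 4, 5, 8 form a clique, so at least 4 colors are needed.
4 colors suffice: color red → {1, 3}; color blue → {6, 8}; color green → {5, 7}; color yellow → {2, 4}.
That is already a proper 4-coloring.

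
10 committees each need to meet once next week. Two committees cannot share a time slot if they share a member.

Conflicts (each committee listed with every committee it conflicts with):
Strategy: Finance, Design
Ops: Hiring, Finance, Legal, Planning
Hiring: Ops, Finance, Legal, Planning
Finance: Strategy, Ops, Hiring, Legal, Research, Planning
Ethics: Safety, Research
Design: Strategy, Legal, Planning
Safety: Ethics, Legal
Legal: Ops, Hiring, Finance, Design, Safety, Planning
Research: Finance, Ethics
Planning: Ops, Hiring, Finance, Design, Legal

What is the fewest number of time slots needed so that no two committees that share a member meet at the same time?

Ops, Hiring, Finance, Legal, Planning pairwise conflict, so at least 5 time slots are needed.
5 time slots suffice: time slot 1 → {Finance, Ethics, Design}; time slot 2 → {Strategy, Legal, Research}; time slot 3 → {Safety, Planning}; time slot 4 → {Hiring}; time slot 5 → {Ops}. Every pair that conflicts lands in different time slots.

5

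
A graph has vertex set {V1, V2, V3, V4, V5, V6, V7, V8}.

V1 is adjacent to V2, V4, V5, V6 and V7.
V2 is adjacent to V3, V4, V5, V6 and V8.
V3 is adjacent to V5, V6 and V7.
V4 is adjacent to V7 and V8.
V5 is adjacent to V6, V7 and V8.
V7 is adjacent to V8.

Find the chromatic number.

V2, V3, V5, V6 are pairwise adjacent (a clique of size 4), so at least 4 colors are needed.
4 colors suffice: V1=3, V2=1, V3=3, V4=2, V5=2, V6=4, V7=1, V8=3. No two adjacent vertices share a color.

4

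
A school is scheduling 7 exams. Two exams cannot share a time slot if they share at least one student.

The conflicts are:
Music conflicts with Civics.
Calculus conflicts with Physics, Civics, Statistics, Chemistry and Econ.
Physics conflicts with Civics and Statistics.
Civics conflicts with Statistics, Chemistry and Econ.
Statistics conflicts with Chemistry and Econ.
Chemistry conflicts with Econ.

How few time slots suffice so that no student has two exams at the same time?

Calculus, Civics, Statistics, Chemistry, Econ are mutually in conflict, so at least 5 time slots are needed.
A valid assignment using 5 time slots: Music=2, Calculus=2, Physics=4, Civics=1, Statistics=3, Chemistry=4, Econ=5. No two conflicting exams share a time slot.

5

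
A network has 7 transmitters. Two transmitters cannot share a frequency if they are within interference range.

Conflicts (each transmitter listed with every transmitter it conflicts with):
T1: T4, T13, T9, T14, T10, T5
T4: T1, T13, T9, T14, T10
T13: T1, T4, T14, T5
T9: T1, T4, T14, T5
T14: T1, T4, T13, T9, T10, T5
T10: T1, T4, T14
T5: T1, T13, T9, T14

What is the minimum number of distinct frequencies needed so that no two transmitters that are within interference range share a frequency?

4

T1, T13, T14, T5 pairwise conflict, so at least 4 frequencies are needed.
4 frequencies suffice: frequency 1 → {T1}; frequency 2 → {T14}; frequency 3 → {T4, T5}; frequency 4 → {T13, T9, T10}. Every pair that conflicts lands in different frequencies.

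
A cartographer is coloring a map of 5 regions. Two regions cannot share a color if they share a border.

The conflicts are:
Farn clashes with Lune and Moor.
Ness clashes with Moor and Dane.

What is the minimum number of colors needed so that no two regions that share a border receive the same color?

2

Farn and Moor conflict, so at least 2 colors are needed.
A valid assignment using 2 colors: Farn=1, Lune=2, Ness=1, Moor=2, Dane=2. No two conflicting regions share a color.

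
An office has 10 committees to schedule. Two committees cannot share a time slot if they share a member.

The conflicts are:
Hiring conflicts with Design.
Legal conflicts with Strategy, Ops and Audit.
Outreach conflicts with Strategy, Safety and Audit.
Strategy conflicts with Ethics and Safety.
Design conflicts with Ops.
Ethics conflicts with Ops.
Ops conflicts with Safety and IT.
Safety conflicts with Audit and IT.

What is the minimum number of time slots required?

Outreach, Strategy, Safety are mutually in conflict, so at least 3 time slots are needed.
Using 3 time slots: Hiring=2, Legal=1, Outreach=3, Strategy=2, Design=1, Ethics=1, Ops=2, Safety=1, Audit=2, IT=3. No two conflicting committees share a time slot.

3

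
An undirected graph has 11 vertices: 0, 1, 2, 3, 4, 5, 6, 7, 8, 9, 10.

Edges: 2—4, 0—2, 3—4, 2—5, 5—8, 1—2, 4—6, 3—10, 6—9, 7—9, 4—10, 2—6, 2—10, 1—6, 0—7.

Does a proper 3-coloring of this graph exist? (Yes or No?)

Yes

The chromatic number is 3. 2, 4, 6 are pairwise adjacent, so at least 3 colors are needed.
3 colors suffice: color a → {2, 3, 7, 8}; color b → {0, 1, 4, 5, 9}; color c → {6, 10}.
That is already a proper 3-coloring.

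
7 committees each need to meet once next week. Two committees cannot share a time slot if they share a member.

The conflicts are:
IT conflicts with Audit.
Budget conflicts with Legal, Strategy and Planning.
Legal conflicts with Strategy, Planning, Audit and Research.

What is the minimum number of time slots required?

Budget, Legal, Planning pairwise conflict, so at least 3 time slots are needed.
Using 3 time slots: IT=1, Budget=2, Legal=1, Strategy=3, Planning=3, Audit=2, Research=2. Each listed conflict is separated.

3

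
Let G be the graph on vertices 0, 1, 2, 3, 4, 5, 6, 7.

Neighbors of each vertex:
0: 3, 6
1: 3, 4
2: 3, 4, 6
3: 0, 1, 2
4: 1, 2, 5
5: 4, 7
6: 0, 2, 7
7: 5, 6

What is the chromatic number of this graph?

The cycle 2-6-7-5-4-2 has odd length 5, so it cannot be 2-colored; at least 3 colors are needed.
One proper 3-coloring: 0=blue, 1=blue, 2=blue, 3=red, 4=red, 5=green, 6=red, 7=blue. No two adjacent vertices share a color.

3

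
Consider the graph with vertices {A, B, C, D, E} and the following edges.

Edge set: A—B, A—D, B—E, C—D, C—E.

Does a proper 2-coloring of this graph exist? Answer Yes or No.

No

The cycle C-D-A-B-E-C has odd length 5, so it cannot be 2-colored; at least 3 colors are needed.
So 2 colors are not enough.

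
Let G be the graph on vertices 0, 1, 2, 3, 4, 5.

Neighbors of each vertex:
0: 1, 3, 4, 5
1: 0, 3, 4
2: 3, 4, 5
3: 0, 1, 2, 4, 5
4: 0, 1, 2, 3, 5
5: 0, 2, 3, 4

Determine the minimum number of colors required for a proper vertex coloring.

4

2, 3, 4, 5 are pairwise adjacent (a clique of size 4), so at least 4 colors are needed.
4 colors suffice: color red → {4}; color blue → {3}; color green → {0, 2}; color yellow → {1, 5}. Each edge has distinct colors on its endpoints.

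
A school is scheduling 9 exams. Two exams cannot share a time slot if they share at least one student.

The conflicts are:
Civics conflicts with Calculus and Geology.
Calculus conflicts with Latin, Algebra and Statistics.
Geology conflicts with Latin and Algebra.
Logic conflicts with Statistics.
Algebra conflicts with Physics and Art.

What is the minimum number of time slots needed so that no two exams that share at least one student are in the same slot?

Calculus and Latin conflict, so at least 2 time slots are needed.
2 time slots suffice: time slot 1 → {Calculus, Geology, Logic, Physics, Art}; time slot 2 → {Civics, Latin, Algebra, Statistics}. Each listed conflict is separated.

2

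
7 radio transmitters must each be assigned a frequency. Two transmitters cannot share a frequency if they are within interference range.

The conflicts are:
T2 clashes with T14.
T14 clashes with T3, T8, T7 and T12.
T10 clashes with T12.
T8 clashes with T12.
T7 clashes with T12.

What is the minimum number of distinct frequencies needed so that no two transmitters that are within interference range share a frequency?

3

T14, T7, T12 all conflict with each other, so at least 3 frequencies are needed.
3 frequencies suffice: frequency 1 → {T14, T10}; frequency 2 → {T2, T3, T12}; frequency 3 → {T8, T7}. Each listed conflict is separated.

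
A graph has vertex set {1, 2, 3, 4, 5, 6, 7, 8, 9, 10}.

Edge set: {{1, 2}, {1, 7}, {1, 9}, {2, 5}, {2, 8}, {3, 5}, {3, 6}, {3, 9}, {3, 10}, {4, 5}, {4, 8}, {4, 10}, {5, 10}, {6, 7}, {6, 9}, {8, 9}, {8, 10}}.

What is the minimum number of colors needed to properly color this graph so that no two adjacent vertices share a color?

4, 5, 10 form a triangle, so at least 3 colors are needed.
3 colors suffice: color red → {1, 5, 6, 8}; color blue → {2, 7, 9, 10}; color green → {3, 4}. No two adjacent vertices share a color.

3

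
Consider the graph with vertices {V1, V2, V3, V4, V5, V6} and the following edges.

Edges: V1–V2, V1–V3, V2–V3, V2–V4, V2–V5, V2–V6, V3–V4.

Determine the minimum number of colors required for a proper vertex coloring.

3

V1, V2, V3 are pairwise adjacent, so at least 3 colors are needed.
3 colors suffice: color 1 → {V2}; color 2 → {V3, V5, V6}; color 3 → {V1, V4}. Each edge has distinct colors on its endpoints.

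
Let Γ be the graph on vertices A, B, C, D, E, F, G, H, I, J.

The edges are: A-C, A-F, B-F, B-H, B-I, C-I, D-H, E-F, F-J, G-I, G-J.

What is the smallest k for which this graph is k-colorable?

The cycle C-I-B-F-A-C has odd length 5, so it cannot be 2-colored; at least 3 colors are needed.
One proper 3-coloring: A=green, B=blue, C=blue, D=blue, E=blue, F=red, G=blue, H=red, I=red, J=green. No two adjacent vertices share a color.

3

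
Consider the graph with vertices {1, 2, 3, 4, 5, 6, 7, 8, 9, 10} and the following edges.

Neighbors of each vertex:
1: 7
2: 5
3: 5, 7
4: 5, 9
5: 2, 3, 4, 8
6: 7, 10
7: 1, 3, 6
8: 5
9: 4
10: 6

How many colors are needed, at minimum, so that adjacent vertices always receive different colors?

2

1 and 7 are adjacent, so at least 2 colors are needed.
2 colors suffice: color red → {5, 7, 9, 10}; color blue → {1, 2, 3, 4, 6, 8}. Every edge joins two different colors.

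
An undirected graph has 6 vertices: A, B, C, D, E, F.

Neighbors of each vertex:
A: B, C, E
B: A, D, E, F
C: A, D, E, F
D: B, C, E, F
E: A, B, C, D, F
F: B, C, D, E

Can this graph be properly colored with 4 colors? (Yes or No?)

Yes

The chromatic number is 4. C, D, E, F are pairwise adjacent (a clique of size 4), so at least 4 colors are needed.
One proper 4-coloring: A=blue, B=yellow, C=yellow, D=blue, E=red, F=green.
That is already a proper 4-coloring.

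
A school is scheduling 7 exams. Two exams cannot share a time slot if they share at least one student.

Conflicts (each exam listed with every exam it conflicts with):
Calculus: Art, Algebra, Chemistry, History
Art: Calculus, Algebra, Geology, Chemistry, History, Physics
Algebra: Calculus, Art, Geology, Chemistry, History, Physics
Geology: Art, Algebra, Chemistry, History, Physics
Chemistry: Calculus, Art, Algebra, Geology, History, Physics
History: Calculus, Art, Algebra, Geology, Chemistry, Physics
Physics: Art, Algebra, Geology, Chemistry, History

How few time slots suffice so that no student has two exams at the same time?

6

Art, Algebra, Geology, Chemistry, History, Physics pairwise conflict, so at least 6 time slots are needed.
6 time slots suffice: time slot 1 → {History}; time slot 2 → {Art}; time slot 3 → {Algebra}; time slot 4 → {Chemistry}; time slot 5 → {Calculus, Geology}; time slot 6 → {Physics}. No two conflicting exams share a time slot.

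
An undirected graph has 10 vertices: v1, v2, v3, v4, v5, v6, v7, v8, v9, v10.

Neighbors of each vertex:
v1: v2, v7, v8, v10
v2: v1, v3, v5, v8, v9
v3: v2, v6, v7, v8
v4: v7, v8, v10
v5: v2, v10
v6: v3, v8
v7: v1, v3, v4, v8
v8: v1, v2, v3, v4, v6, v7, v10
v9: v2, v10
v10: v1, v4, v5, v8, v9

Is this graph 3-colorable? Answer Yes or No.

The chromatic number is 3. v4, v8, v10 are pairwise adjacent, so at least 3 colors are needed.
3 colors suffice: color 1 → {v5, v8, v9}; color 2 → {v2, v6, v7, v10}; color 3 → {v1, v3, v4}.
That is already a proper 3-coloring.

Yes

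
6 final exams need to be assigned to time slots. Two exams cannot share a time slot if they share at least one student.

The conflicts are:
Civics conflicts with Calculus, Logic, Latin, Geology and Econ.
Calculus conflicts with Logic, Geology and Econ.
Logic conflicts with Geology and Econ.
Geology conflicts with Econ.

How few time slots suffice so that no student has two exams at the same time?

Civics, Calculus, Logic, Geology, Econ pairwise conflict, so at least 5 time slots are needed.
5 time slots suffice: time slot 1 → {Civics}; time slot 2 → {Logic, Latin}; time slot 3 → {Econ}; time slot 4 → {Geology}; time slot 5 → {Calculus}. Every pair that conflicts lands in different time slots.

5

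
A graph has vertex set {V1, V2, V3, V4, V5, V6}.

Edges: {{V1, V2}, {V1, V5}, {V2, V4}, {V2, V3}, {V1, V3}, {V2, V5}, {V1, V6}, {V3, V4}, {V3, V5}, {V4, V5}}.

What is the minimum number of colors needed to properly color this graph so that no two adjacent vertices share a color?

V2, V3, V4, V5 form a clique, so at least 4 colors are needed.
4 colors suffice: V1=4, V2=2, V3=1, V4=4, V5=3, V6=1. Each edge has distinct colors on its endpoints.

4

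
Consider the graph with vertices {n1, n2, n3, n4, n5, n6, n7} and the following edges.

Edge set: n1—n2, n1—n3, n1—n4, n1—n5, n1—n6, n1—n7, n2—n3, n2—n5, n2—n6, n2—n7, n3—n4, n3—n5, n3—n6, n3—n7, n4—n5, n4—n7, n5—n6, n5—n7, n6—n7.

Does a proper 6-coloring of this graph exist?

Yes

The chromatic number is 6. n1, n2, n3, n5, n6, n7 are pairwise adjacent (a clique of size 6), so at least 6 colors are needed.
6 colors suffice: color 1 → {n3}; color 2 → {n5}; color 3 → {n1}; color 4 → {n7}; color 5 → {n4, n6}; color 6 → {n2}.
That is already a proper 6-coloring.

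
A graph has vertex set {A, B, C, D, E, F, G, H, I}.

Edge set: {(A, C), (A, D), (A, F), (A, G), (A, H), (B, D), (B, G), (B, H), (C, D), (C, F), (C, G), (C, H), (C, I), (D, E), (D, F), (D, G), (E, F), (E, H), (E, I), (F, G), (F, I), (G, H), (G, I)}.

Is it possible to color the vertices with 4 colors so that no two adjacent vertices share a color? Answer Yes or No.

No

A, C, D, F, G form a clique, so at least 5 colors are needed.
So 4 colors are not enough.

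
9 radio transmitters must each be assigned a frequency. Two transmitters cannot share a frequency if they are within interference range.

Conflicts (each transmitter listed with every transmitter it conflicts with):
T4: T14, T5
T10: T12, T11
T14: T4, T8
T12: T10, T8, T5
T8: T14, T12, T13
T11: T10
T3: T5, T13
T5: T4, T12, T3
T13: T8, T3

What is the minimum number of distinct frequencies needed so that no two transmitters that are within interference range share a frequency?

3

The cycle T4-T5-T12-T8-T14-T4 has odd length 5, so it cannot be 2-colored; at least 3 frequencies are needed.
3 frequencies suffice: T4=1, T10=2, T14=3, T12=1, T8=2, T11=1, T3=3, T5=2, T13=1. No two conflicting transmitters share a frequency.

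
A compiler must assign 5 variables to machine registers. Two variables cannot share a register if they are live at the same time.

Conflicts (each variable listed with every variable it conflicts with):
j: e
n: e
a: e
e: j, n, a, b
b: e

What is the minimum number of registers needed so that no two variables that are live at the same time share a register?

2

n and e conflict, so at least 2 registers are needed.
Using 2 registers: j=2, n=2, a=2, e=1, b=2. No two conflicting variables share a register.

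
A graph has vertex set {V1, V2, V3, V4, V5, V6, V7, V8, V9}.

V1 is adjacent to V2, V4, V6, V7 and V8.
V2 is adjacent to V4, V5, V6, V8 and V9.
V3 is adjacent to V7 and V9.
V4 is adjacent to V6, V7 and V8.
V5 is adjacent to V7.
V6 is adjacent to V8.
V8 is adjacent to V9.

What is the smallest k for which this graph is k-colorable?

5

V1, V2, V4, V6, V8 are mutually adjacent (a clique of size 5), so at least 5 colors are needed.
5 colors suffice: color 1 → {V2, V7}; color 2 → {V3, V5, V8}; color 3 → {V1, V9}; color 4 → {V4}; color 5 → {V6}. Every edge joins two different colors.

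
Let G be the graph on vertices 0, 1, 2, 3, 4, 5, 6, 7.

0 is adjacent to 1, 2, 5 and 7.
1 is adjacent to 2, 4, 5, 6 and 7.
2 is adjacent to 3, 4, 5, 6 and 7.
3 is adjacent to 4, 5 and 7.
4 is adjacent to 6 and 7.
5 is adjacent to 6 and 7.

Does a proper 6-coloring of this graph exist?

Yes

The chromatic number is 5. 0, 1, 2, 5, 7 form a clique, so at least 5 colors are needed.
One proper 5-coloring: 0=e, 1=b, 2=a, 3=b, 4=d, 5=d, 6=c, 7=c.
Since 6 ≥ 5, a proper 6-coloring certainly exists.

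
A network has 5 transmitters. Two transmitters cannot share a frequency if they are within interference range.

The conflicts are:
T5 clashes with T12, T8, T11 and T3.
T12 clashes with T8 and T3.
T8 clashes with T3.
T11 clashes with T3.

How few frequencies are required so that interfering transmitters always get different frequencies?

4

T5, T12, T8, T3 all conflict with each other, so at least 4 frequencies are needed.
A valid assignment using 4 frequencies: T5=1, T12=4, T8=3, T11=3, T3=2. Each listed conflict is separated.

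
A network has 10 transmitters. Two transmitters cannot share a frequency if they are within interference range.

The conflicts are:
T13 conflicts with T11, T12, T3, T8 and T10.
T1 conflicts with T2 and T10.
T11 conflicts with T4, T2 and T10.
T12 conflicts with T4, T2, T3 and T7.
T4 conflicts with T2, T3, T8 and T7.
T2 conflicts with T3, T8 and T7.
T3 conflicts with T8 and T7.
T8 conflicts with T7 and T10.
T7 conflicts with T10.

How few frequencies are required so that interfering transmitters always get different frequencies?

5

T12, T4, T2, T3, T7 are mutually in conflict, so at least 5 frequencies are needed.
5 frequencies suffice: frequency 1 → {T2, T10}; frequency 2 → {T13, T1, T7}; frequency 3 → {T11, T12, T8}; frequency 4 → {T3}; frequency 5 → {T4}. No two conflicting transmitters share a frequency.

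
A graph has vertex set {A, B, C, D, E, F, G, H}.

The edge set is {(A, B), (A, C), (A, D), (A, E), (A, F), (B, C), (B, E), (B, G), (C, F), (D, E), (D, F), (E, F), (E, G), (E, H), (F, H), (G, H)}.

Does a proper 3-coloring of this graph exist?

A, D, E, F are pairwise adjacent (a clique of size 4), so at least 4 colors are needed.
So 3 colors are not enough.

No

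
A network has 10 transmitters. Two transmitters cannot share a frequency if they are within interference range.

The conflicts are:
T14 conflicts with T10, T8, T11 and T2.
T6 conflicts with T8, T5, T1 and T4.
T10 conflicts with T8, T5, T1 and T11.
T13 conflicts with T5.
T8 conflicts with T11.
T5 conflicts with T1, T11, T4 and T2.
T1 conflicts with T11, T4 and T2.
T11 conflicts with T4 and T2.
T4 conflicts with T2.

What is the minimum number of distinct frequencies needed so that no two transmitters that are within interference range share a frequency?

T5, T1, T11, T4, T2 all conflict with each other, so at least 5 frequencies are needed.
5 frequencies suffice: T14=3, T6=2, T10=4, T13=2, T8=1, T5=1, T1=3, T11=2, T4=4, T2=5. No two conflicting transmitters share a frequency.

5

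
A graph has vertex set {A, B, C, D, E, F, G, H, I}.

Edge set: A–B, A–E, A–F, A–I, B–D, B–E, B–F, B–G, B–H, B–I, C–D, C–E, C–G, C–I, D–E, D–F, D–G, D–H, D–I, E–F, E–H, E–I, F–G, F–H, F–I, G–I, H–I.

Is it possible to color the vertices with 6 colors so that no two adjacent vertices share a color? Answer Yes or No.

Yes

The chromatic number is 6. B, D, E, F, H, I are pairwise adjacent (a clique of size 6), so at least 6 colors are needed.
6 colors suffice: color 1 → {I}; color 2 → {B, C}; color 3 → {A, D}; color 4 → {F}; color 5 → {E, G}; color 6 → {H}.
That is already a proper 6-coloring.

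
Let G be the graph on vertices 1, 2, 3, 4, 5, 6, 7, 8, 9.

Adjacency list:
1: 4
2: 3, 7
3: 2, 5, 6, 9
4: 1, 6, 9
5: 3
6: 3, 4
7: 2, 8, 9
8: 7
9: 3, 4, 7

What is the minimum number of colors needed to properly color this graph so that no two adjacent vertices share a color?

1 and 4 are adjacent, so at least 2 colors are needed.
2 colors suffice: color a → {3, 4, 7}; color b → {1, 2, 5, 6, 8, 9}. Each edge has distinct colors on its endpoints.

2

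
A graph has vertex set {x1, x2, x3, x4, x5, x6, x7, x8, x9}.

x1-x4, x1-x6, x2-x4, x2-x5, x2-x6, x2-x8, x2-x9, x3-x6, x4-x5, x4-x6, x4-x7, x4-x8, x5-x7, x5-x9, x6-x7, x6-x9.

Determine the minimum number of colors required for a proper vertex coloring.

3

x1, x4, x6 are mutually adjacent, so at least 3 colors are needed.
3 colors suffice: color R → {x3, x4, x9}; color B → {x5, x6, x8}; color G → {x1, x2, x7}. No two adjacent vertices share a color.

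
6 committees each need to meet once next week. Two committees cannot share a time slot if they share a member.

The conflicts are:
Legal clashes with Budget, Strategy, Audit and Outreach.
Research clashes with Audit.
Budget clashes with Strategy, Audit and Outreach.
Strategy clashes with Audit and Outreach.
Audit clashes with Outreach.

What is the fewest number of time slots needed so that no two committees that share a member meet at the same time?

5

Legal, Budget, Strategy, Audit, Outreach are mutually in conflict, so at least 5 time slots are needed.
Using 5 time slots: Legal=2, Research=2, Budget=3, Strategy=5, Audit=1, Outreach=4. Each listed conflict is separated.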